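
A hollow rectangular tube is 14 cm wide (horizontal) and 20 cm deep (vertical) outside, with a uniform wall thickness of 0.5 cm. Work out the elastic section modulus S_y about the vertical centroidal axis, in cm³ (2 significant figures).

S_y ≈ 160 cm³

Decompose the section into non-overlapping parts with the origin at the bottom-left of its bounding rectangle.
Outer rectangle: 14 × 20, A = 280 cm², x = 7 cm, Ī = 4 573 cm⁴.
Inner void (subtracted): 13 × 19, A = 247 cm², x = 7 cm, Ī = 3 479 cm⁴.
By symmetry the centroid is at mid-width, x̄ = 7 cm.
All pieces are centred on the vertical centroidal axis, so I = ΣĪ (holes subtracted) = 1 095 cm⁴.
Extreme fibre distance c = 7 cm; S = I/c = 156.4 cm³.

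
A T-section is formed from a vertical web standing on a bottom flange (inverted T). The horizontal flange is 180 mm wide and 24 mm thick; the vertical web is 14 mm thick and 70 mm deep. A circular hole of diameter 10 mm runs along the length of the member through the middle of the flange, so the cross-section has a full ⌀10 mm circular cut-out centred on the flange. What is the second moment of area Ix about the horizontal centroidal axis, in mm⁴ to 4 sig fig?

Treat the section as a set of non-overlapping primitives; coordinates are from the bounding-box lower-left.
Flange: 180 × 24, A = 4 320 mm², y = 12 mm, Ī = 207 360 mm⁴.
Web: 14 × 70, A = 980 mm², y = 59 mm, Ī = 400 167 mm⁴.
Hole (subtracted): ⌀10, A = 78.5398 mm², y = 12 mm, Ī = 490.874 mm⁴.
Centroid: ȳ = ΣA·y / ΣA = 20.8213 mm.
Transfer each piece to the horizontal centroidal axis using Ī + A·d² with d = y − 20.8213:
  flange: d = -8.82129 mm → contributes +543 521 mm⁴
  web: d = 38.1787 mm → contributes +1 828 628 mm⁴
  hole: d = -8.82129 mm → contributes −6602.46 mm⁴
Total I = 2 365 547 mm⁴.

Ix ≈ 2.366 × 10⁶ mm⁴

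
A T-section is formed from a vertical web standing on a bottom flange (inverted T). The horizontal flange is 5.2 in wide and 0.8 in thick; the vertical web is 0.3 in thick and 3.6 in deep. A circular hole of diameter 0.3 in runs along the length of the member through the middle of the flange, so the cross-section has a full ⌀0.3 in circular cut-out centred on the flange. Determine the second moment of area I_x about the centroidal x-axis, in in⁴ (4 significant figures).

Decompose the section into non-overlapping parts with the origin at the bottom-left of its bounding rectangle.
Flange: 5.2 × 0.8, A = 4.16 in², y = 0.4 in, Ī = 0.221867 in⁴.
Web: 0.3 × 3.6, A = 1.08 in², y = 2.6 in, Ī = 1.1664 in⁴.
Hole (subtracted): ⌀0.3, A = 0.0706858 in², y = 0.4 in, Ī = 0.000397608 in⁴.
Centroid: ȳ = ΣA·y / ΣA = 0.859635 in.
Transfer each piece to the centroidal x-axis using Ī + A·d² with d = y − 0.859635:
  flange: d = -0.459635 in → contributes +1.10073 in⁴
  web: d = 1.74036 in → contributes +4.43758 in⁴
  hole: d = -0.459635 in → contributes −0.015331 in⁴
Total I = 5.52298 in⁴.

I_x ≈ 5.523 in⁴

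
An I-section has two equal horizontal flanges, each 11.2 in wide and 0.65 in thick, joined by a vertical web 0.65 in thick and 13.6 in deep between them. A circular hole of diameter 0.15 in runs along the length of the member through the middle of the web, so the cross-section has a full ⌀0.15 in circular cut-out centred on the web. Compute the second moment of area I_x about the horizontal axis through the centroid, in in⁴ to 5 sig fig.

Treat the section as a set of non-overlapping primitives; coordinates are from the bounding-box lower-left.
Bottom flange: 11.2 × 0.65, A = 7.28 in², y = 0.325 in, Ī = 0.2563167 in⁴.
Web: 0.65 × 13.6, A = 8.84 in², y = 7.45 in, Ī = 136.2539 in⁴.
Top flange: 11.2 × 0.65, A = 7.28 in², y = 14.575 in, Ī = 0.2563167 in⁴.
Hole (subtracted): ⌀0.15, A = 0.01767146 in², y = 7.45 in, Ī = 0.00002485049 in⁴.
By symmetry the centroid is at mid-height, ȳ = 7.45 in.
Transfer each piece to the horizontal axis through the centroid using Ī + A·d² with d = y − 7.45:
  bottom flange: d = -7.125 in → contributes +369.8301 in⁴
  web: d = 0 in → contributes +136.2539 in⁴
  top flange: d = 7.125 in → contributes +369.8301 in⁴
  hole: d = 0 in → contributes −0.00002485049 in⁴
Total I = 875.914 in⁴.

I_x ≈ 875.91 in⁴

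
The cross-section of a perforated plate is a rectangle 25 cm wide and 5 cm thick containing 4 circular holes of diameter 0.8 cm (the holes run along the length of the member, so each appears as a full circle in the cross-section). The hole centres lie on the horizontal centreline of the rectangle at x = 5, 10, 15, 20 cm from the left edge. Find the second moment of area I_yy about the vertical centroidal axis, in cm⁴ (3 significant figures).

Break the section into simple shapes (no overlaps), measuring from the bottom-left corner of the bounding box.
Plate: 25 × 5, A = 125 cm², x = 12.5 cm, Ī = 6510.4 cm⁴.
Hole 1 (subtracted): ⌀0.8, A = 0.50265 cm², x = 5 cm, Ī = 0.020106 cm⁴.
Hole 2 (subtracted): ⌀0.8, A = 0.50265 cm², x = 10 cm, Ī = 0.020106 cm⁴.
Hole 3 (subtracted): ⌀0.8, A = 0.50265 cm², x = 15 cm, Ī = 0.020106 cm⁴.
Hole 4 (subtracted): ⌀0.8, A = 0.50265 cm², x = 20 cm, Ī = 0.020106 cm⁴.
By symmetry the centroid is at mid-width, x̄ = 12.5 cm.
Transfer each piece to the vertical centroidal axis using Ī + A·d² with d = x − 12.5:
  plate: d = 0 cm → contributes +6510.4 cm⁴
  hole 1: d = -7.5 cm → contributes −28.294 cm⁴
  hole 2: d = -2.5 cm → contributes −3.1617 cm⁴
  hole 3: d = 2.5 cm → contributes −3.1617 cm⁴
  hole 4: d = 7.5 cm → contributes −28.294 cm⁴
Total I = 6447.5 cm⁴.

I_yy ≈ 6450 cm⁴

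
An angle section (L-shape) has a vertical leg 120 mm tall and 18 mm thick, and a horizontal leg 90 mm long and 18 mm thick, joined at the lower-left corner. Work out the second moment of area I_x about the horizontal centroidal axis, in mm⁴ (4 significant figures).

Decompose the section into non-overlapping parts with the origin at the bottom-left of its bounding rectangle.
Vertical leg: 18 × 120, A = 2 160 mm², y = 60 mm, Ī = 2 592 000 mm⁴.
Horizontal leg (remainder): 72 × 18, A = 1 296 mm², y = 9 mm, Ī = 34 992 mm⁴.
Centroid: ȳ = ΣA·y / ΣA = 40.875 mm.
Transfer each piece to the horizontal centroidal axis using Ī + A·d² with d = y − 40.875:
  vertical leg: d = 19.125 mm → contributes +3 382 054 mm⁴
  horizontal leg (remainder): d = -31.875 mm → contributes +1 351 748 mm⁴
Total I = 4 733 802 mm⁴.

I_x ≈ 4.734 × 10⁶ mm⁴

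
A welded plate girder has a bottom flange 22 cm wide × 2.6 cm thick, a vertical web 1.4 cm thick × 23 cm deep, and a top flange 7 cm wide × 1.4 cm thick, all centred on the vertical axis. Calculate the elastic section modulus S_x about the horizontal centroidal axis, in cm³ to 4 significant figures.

S_x ≈ 445.6 cm³

Treat the section as a set of non-overlapping primitives; coordinates are from the bounding-box lower-left.
Bottom plate: 22 × 2.6, A = 57.2 cm², y = 1.3 cm, Ī = 32.2227 cm⁴.
Web plate: 1.4 × 23, A = 32.2 cm², y = 14.1 cm, Ī = 1419.48 cm⁴.
Top plate: 7 × 1.4, A = 9.8 cm², y = 26.3 cm, Ī = 1.60067 cm⁴.
Centroid: ȳ = ΣA·y / ΣA = 7.9246 cm.
Transfer each piece to the horizontal centroidal axis using Ī + A·d² with d = y − 7.9246:
  bottom plate: d = -6.6246 cm → contributes +2542.46 cm⁴
  web plate: d = 6.1754 cm → contributes +2647.45 cm⁴
  top plate: d = 18.3754 cm → contributes +3310.62 cm⁴
Total I = 8500.53 cm⁴.
Extreme fibre distance c = 19.0754 cm; S = I/c = 445.628 cm³.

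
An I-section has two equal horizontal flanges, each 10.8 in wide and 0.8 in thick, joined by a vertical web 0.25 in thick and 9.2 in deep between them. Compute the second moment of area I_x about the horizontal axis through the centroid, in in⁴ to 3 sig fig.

I_x ≈ 449 in⁴

Split into non-overlapping primitives; take the origin at the lower-left of the bounding box.
Bottom flange: 10.8 × 0.8, A = 8.64 in², y = 0.4 in, Ī = 0.4608 in⁴.
Web: 0.25 × 9.2, A = 2.3 in², y = 5.4 in, Ī = 16.223 in⁴.
Top flange: 10.8 × 0.8, A = 8.64 in², y = 10.4 in, Ī = 0.4608 in⁴.
By symmetry the centroid is at mid-height, ȳ = 5.4 in.
Transfer each piece to the horizontal axis through the centroid using Ī + A·d² with d = y − 5.4:
  bottom flange: d = -5 in → contributes +216.46 in⁴
  web: d = 0 in → contributes +16.223 in⁴
  top flange: d = 5 in → contributes +216.46 in⁴
Total I = 449.14 in⁴.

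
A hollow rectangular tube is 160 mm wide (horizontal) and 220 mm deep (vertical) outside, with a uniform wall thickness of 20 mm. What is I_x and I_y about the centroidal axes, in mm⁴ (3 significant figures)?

I_x ≈ 8.37 × 10⁷ mm⁴, I_y ≈ 4.92 × 10⁷ mm⁴

Treat the section as a set of non-overlapping primitives; coordinates are from the bounding-box lower-left.
Outer rectangle: 160 × 220, A = 35 200 mm², y = 110 mm, Ī = 141 973 333 mm⁴.
Inner void (subtracted): 120 × 180, A = 21 600 mm², y = 110 mm, Ī = 58 320 000 mm⁴.
By symmetry the centroid is at mid-height, ȳ = 110 mm.
All pieces are centred on the centroidal x-axis, so I = ΣĪ (holes subtracted) = 83 653 333 mm⁴.
Repeating about the centroidal y-axis gives I_y = 49 173 333 mm⁴.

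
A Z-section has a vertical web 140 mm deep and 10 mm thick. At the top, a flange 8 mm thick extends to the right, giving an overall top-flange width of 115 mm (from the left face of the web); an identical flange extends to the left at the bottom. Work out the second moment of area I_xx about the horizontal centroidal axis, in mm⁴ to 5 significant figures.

I_xx ≈ 9.6137 × 10⁶ mm⁴

Break the section into simple shapes (no overlaps), measuring from the bottom-left corner of the bounding box.
Web: 10 × 140, A = 1 400 mm², y = 70 mm, Ī = 2 286 667 mm⁴.
Top flange (beyond web): 105 × 8, A = 840 mm², y = 136 mm, Ī = 4 480 mm⁴.
Bottom flange (beyond web): 105 × 8, A = 840 mm², y = 4 mm, Ī = 4 480 mm⁴.
Centroid: ȳ = ΣA·y / ΣA = 70 mm.
Transfer each piece to the horizontal centroidal axis using Ī + A·d² with d = y − 70:
  web: d = 0 mm → contributes +2 286 667 mm⁴
  top flange (beyond web): d = 66 mm → contributes +3 663 520 mm⁴
  bottom flange (beyond web): d = -66 mm → contributes +3 663 520 mm⁴
Total I = 9 613 707 mm⁴.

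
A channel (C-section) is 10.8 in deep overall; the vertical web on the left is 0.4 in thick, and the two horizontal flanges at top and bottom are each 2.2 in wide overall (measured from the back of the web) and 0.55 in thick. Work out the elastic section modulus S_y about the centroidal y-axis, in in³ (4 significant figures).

Treat the section as a set of non-overlapping primitives; coordinates are from the bounding-box lower-left.
Web: 0.4 × 10.8, A = 4.32 in², x = 0.2 in, Ī = 0.0576 in⁴.
Top flange (beyond web): 1.8 × 0.55, A = 0.99 in², x = 1.3 in, Ī = 0.2673 in⁴.
Bottom flange (beyond web): 1.8 × 0.55, A = 0.99 in², x = 1.3 in, Ī = 0.2673 in⁴.
Centroid: x̄ = ΣA·x / ΣA = 0.545714 in.
Transfer each piece to the centroidal y-axis using Ī + A·d² with d = x − 0.545714:
  web: d = -0.345714 in → contributes +0.573919 in⁴
  top flange (beyond web): d = 0.754286 in → contributes +0.830557 in⁴
  bottom flange (beyond web): d = 0.754286 in → contributes +0.830557 in⁴
Total I = 2.23503 in⁴.
Extreme fibre distance c = 1.65429 in; S = I/c = 1.35106 in³.

S_y ≈ 1.351 in³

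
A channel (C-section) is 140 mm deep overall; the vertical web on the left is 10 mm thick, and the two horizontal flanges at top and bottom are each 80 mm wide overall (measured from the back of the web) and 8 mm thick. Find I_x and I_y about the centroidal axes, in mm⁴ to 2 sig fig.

Split into non-overlapping primitives; take the origin at the lower-left of the bounding box.
Web: 10 × 140, A = 1 400 mm², y = 70 mm, Ī = 2 286 667 mm⁴.
Top flange (beyond web): 70 × 8, A = 560 mm², y = 136 mm, Ī = 2 987 mm⁴.
Bottom flange (beyond web): 70 × 8, A = 560 mm², y = 4 mm, Ī = 2 987 mm⁴.
By symmetry the centroid is at mid-height, ȳ = 70 mm.
Transfer each piece to the centroidal x-axis using Ī + A·d² with d = y − 70:
  web: d = 0 mm → contributes +2 286 667 mm⁴
  top flange (beyond web): d = 66 mm → contributes +2 442 347 mm⁴
  bottom flange (beyond web): d = -66 mm → contributes +2 442 347 mm⁴
Total I = 7 171 360 mm⁴.
For the y-axis: x̄ = 22.78 mm.
Repeating about the centroidal y-axis gives I_y = 1 464 556 mm⁴.

I_x ≈ 7.2 × 10⁶ mm⁴, I_y ≈ 1.5 × 10⁶ mm⁴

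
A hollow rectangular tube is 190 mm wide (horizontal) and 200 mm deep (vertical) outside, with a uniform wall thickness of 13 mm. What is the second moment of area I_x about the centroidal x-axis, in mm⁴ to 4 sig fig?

I_x ≈ 5.467 × 10⁷ mm⁴

Treat the section as a set of non-overlapping primitives; coordinates are from the bounding-box lower-left.
Outer rectangle: 190 × 200, A = 38 000 mm², y = 100 mm, Ī = 126 666 667 mm⁴.
Inner void (subtracted): 164 × 174, A = 28 536 mm², y = 100 mm, Ī = 71 996 328 mm⁴.
By symmetry the centroid is at mid-height, ȳ = 100 mm.
All pieces are centred on the centroidal x-axis, so I = ΣĪ (holes subtracted) = 54 670 339 mm⁴.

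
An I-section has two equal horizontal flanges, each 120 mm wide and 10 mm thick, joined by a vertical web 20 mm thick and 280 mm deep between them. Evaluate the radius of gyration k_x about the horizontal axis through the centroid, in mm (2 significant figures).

k_x ≈ 100 mm

Split into non-overlapping primitives; take the origin at the lower-left of the bounding box.
Bottom flange: 120 × 10, A = 1 200 mm², y = 5 mm, Ī = 10 000 mm⁴.
Web: 20 × 280, A = 5 600 mm², y = 150 mm, Ī = 36 586 667 mm⁴.
Top flange: 120 × 10, A = 1 200 mm², y = 295 mm, Ī = 10 000 mm⁴.
By symmetry the centroid is at mid-height, ȳ = 150 mm.
Transfer each piece to the horizontal axis through the centroid using Ī + A·d² with d = y − 150:
  bottom flange: d = -145 mm → contributes +25 240 000 mm⁴
  web: d = 0 mm → contributes +36 586 667 mm⁴
  top flange: d = 145 mm → contributes +25 240 000 mm⁴
Total I = 87 066 667 mm⁴.
Radius of gyration: k = √(I/A) = √(87 066 667 / 8 000) = 104.3 mm.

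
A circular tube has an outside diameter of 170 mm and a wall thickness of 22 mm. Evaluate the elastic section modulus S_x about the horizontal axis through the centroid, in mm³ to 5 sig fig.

Break the section into simple shapes (no overlaps), measuring from the bottom-left corner of the bounding box.
Outer circle: ⌀170, A = 22698.01 mm², y = 85 mm, Ī = 40 998 275 mm⁴.
Bore (subtracted): ⌀126, A = 12468.98 mm², y = 85 mm, Ī = 12 372 347 mm⁴.
By symmetry the centroid is at mid-height, ȳ = 85 mm.
All pieces are centred on the horizontal axis through the centroid, so I = ΣĪ (holes subtracted) = 28 625 928 mm⁴.
Extreme fibre distance c = 85 mm; S = I/c = 336775.6 mm³.

S_x ≈ 3.3678 × 10⁵ mm³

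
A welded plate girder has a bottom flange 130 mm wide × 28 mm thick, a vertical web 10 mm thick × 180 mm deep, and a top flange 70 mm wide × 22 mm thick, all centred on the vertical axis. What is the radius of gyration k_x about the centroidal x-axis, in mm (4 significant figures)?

Decompose the section into non-overlapping parts with the origin at the bottom-left of its bounding rectangle.
Bottom plate: 130 × 28, A = 3 640 mm², y = 14 mm, Ī = 237 813 mm⁴.
Web plate: 10 × 180, A = 1 800 mm², y = 118 mm, Ī = 4 860 000 mm⁴.
Top plate: 70 × 22, A = 1 540 mm², y = 219 mm, Ī = 62113.3 mm⁴.
Centroid: ȳ = ΣA·y / ΣA = 86.0487 mm.
Transfer each piece to the centroidal x-axis using Ī + A·d² with d = y − 86.0487:
  bottom plate: d = -72.0487 mm → contributes +19 133 114 mm⁴
  web plate: d = 31.9513 mm → contributes +6 697 593 mm⁴
  top plate: d = 132.951 mm → contributes +27 283 223 mm⁴
Total I = 53 113 930 mm⁴.
Radius of gyration: k = √(I/A) = √(53 113 930 / 6 980) = 87.2321 mm.

k_x ≈ 87.23 mm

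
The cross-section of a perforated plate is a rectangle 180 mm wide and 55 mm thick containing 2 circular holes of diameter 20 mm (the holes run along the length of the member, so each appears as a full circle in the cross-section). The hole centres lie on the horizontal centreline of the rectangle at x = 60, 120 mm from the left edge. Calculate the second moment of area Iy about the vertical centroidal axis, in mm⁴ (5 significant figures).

Split into non-overlapping primitives; take the origin at the lower-left of the bounding box.
Plate: 180 × 55, A = 9 900 mm², x = 90 mm, Ī = 26 730 000 mm⁴.
Hole 1 (subtracted): ⌀20, A = 314.1593 mm², x = 60 mm, Ī = 7853.982 mm⁴.
Hole 2 (subtracted): ⌀20, A = 314.1593 mm², x = 120 mm, Ī = 7853.982 mm⁴.
By symmetry the centroid is at mid-width, x̄ = 90 mm.
Transfer each piece to the vertical centroidal axis using Ī + A·d² with d = x − 90:
  plate: d = 0 mm → contributes +26 730 000 mm⁴
  hole 1: d = -30 mm → contributes −290597.3 mm⁴
  hole 2: d = 30 mm → contributes −290597.3 mm⁴
Total I = 26 148 805 mm⁴.

Iy ≈ 2.6149 × 10⁷ mm⁴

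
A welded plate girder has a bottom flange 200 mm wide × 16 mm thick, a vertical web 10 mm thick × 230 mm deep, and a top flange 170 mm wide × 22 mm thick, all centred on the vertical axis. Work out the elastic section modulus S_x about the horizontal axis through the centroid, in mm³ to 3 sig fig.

Break the section into simple shapes (no overlaps), measuring from the bottom-left corner of the bounding box.
Bottom plate: 200 × 16, A = 3 200 mm², y = 8 mm, Ī = 68 267 mm⁴.
Web plate: 10 × 230, A = 2 300 mm², y = 131 mm, Ī = 10 139 167 mm⁴.
Top plate: 170 × 22, A = 3 740 mm², y = 257 mm, Ī = 150 847 mm⁴.
Centroid: ȳ = ΣA·y / ΣA = 139.4 mm.
Transfer each piece to the horizontal axis through the centroid using Ī + A·d² with d = y − 139.4:
  bottom plate: d = -131.4 mm → contributes +55 321 523 mm⁴
  web plate: d = -8.4026 mm → contributes +10 301 555 mm⁴
  top plate: d = 117.6 mm → contributes +51 871 864 mm⁴
Total I = 117 494 942 mm⁴.
Extreme fibre distance c = 139.4 mm; S = I/c = 842 846 mm³.

S_x ≈ 8.43 × 10⁵ mm³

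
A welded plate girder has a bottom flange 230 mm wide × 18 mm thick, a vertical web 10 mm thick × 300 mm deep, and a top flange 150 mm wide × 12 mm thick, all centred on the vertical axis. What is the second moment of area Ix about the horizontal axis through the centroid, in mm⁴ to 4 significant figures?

Ix ≈ 1.552 × 10⁸ mm⁴

Split into non-overlapping primitives; take the origin at the lower-left of the bounding box.
Bottom plate: 230 × 18, A = 4 140 mm², y = 9 mm, Ī = 111 780 mm⁴.
Web plate: 10 × 300, A = 3 000 mm², y = 168 mm, Ī = 22 500 000 mm⁴.
Top plate: 150 × 12, A = 1 800 mm², y = 324 mm, Ī = 21 600 mm⁴.
Centroid: ȳ = ΣA·y / ΣA = 125.779 mm.
Transfer each piece to the horizontal axis through the centroid using Ī + A·d² with d = y − 125.779:
  bottom plate: d = -116.779 mm → contributes +56 569 885 mm⁴
  web plate: d = 42.2215 mm → contributes +27 847 959 mm⁴
  top plate: d = 198.221 mm → contributes +70 746 757 mm⁴
Total I = 155 164 601 mm⁴.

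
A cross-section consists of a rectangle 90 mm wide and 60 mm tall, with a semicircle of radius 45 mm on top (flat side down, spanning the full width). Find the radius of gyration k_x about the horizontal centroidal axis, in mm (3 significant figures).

k_x ≈ 28.3 mm

Break the section into simple shapes (no overlaps), measuring from the bottom-left corner of the bounding box.
Rectangular body: 90 × 60, A = 5 400 mm², y = 30 mm, Ī = 1 620 000 mm⁴.
Semicircular cap: semicircle r = 45, A = 3180.9 mm², y = 79.099 mm, Ī = 450 072 mm⁴.
Centroid: ȳ = ΣA·y / ΣA = 48.2 mm.
Transfer each piece to the horizontal centroidal axis using Ī + A·d² with d = y − 48.2:
  rectangular body: d = -18.2 mm → contributes +3 408 792 mm⁴
  semicircular cap: d = 30.898 mm → contributes +3 486 819 mm⁴
Total I = 6 895 611 mm⁴.
Radius of gyration: k = √(I/A) = √(6 895 611 / 8580.9) = 28.348 mm.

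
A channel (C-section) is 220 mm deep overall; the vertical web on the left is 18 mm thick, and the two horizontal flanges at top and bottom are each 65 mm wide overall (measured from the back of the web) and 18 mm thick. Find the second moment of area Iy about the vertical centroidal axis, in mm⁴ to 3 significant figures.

Treat the section as a set of non-overlapping primitives; coordinates are from the bounding-box lower-left.
Web: 18 × 220, A = 3 960 mm², x = 9 mm, Ī = 106 920 mm⁴.
Top flange (beyond web): 47 × 18, A = 846 mm², x = 41.5 mm, Ī = 155 735 mm⁴.
Bottom flange (beyond web): 47 × 18, A = 846 mm², x = 41.5 mm, Ī = 155 735 mm⁴.
Centroid: x̄ = ΣA·x / ΣA = 18.729 mm.
Transfer each piece to the vertical centroidal axis using Ī + A·d² with d = x − 18.729:
  web: d = -9.7293 mm → contributes +481 771 mm⁴
  top flange (beyond web): d = 22.771 mm → contributes +594 390 mm⁴
  bottom flange (beyond web): d = 22.771 mm → contributes +594 390 mm⁴
Total I = 1 670 550 mm⁴.

Iy ≈ 1.67 × 10⁶ mm⁴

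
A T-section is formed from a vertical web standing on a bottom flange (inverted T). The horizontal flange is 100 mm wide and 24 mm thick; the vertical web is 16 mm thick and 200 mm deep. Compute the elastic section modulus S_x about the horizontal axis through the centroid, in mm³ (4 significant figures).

Break the section into simple shapes (no overlaps), measuring from the bottom-left corner of the bounding box.
Flange: 100 × 24, A = 2 400 mm², y = 12 mm, Ī = 115 200 mm⁴.
Web: 16 × 200, A = 3 200 mm², y = 124 mm, Ī = 10 666 667 mm⁴.
Centroid: ȳ = ΣA·y / ΣA = 76 mm.
Transfer each piece to the horizontal axis through the centroid using Ī + A·d² with d = y − 76:
  flange: d = -64 mm → contributes +9 945 600 mm⁴
  web: d = 48 mm → contributes +18 039 467 mm⁴
Total I = 27 985 067 mm⁴.
Extreme fibre distance c = 148 mm; S = I/c = 189 088 mm³.

S_x ≈ 1.891 × 10⁵ mm³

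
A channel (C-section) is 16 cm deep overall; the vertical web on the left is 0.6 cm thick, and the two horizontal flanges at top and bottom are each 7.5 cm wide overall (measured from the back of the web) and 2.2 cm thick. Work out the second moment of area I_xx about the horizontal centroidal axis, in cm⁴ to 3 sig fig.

Split into non-overlapping primitives; take the origin at the lower-left of the bounding box.
Web: 0.6 × 16, A = 9.6 cm², y = 8 cm, Ī = 204.8 cm⁴.
Top flange (beyond web): 6.9 × 2.2, A = 15.18 cm², y = 14.9 cm, Ī = 6.1226 cm⁴.
Bottom flange (beyond web): 6.9 × 2.2, A = 15.18 cm², y = 1.1 cm, Ī = 6.1226 cm⁴.
By symmetry the centroid is at mid-height, ȳ = 8 cm.
Transfer each piece to the horizontal centroidal axis using Ī + A·d² with d = y − 8:
  web: d = 0 cm → contributes +204.8 cm⁴
  top flange (beyond web): d = 6.9 cm → contributes +728.84 cm⁴
  bottom flange (beyond web): d = -6.9 cm → contributes +728.84 cm⁴
Total I = 1662.5 cm⁴.

I_xx ≈ 1660 cm⁴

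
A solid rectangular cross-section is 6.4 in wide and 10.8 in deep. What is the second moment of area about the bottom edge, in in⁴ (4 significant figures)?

I_base ≈ 2687 in⁴

The section: 6.4 × 10.8, A = 69.12 in², y = 5.4 in, Ī = 671.846 in⁴.
Transfer it to the bottom edge using Ī + A·d² with d = y − 0:
  the section: d = 5.4 in → contributes +2687.39 in⁴
Total I = 2687.39 in⁴.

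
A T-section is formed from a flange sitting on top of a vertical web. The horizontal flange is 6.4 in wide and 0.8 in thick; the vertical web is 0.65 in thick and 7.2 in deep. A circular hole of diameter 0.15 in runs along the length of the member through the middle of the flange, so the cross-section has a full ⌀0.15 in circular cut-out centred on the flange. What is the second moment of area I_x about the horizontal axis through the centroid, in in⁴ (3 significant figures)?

I_x ≈ 59.5 in⁴

Decompose the section into non-overlapping parts with the origin at the bottom-left of its bounding rectangle.
Flange: 6.4 × 0.8, A = 5.12 in², y = 7.6 in, Ī = 0.27307 in⁴.
Web: 0.65 × 7.2, A = 4.68 in², y = 3.6 in, Ī = 20.218 in⁴.
Hole (subtracted): ⌀0.15, A = 0.017671 in², y = 7.6 in, Ī = 0.00002485 in⁴.
Centroid: ȳ = ΣA·y / ΣA = 5.6863 in.
Transfer each piece to the horizontal axis through the centroid using Ī + A·d² with d = y − 5.6863:
  flange: d = 1.9137 in → contributes +19.023 in⁴
  web: d = -2.0863 in → contributes +40.589 in⁴
  hole: d = 1.9137 in → contributes −0.064739 in⁴
Total I = 59.547 in⁴.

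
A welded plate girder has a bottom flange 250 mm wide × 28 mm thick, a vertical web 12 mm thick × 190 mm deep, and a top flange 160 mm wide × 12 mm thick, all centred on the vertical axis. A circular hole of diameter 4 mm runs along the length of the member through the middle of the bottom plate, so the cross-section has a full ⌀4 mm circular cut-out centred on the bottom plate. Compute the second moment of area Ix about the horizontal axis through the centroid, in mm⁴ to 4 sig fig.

Ix ≈ 8.113 × 10⁷ mm⁴

Split into non-overlapping primitives; take the origin at the lower-left of the bounding box.
Bottom plate: 250 × 28, A = 7 000 mm², y = 14 mm, Ī = 457 333 mm⁴.
Web plate: 12 × 190, A = 2 280 mm², y = 123 mm, Ī = 6 859 000 mm⁴.
Top plate: 160 × 12, A = 1 920 mm², y = 224 mm, Ī = 23 040 mm⁴.
Hole (subtracted): ⌀4, A = 12.5664 mm², y = 14 mm, Ī = 12.5664 mm⁴.
Centroid: ȳ = ΣA·y / ΣA = 72.2546 mm.
Transfer each piece to the horizontal axis through the centroid using Ī + A·d² with d = y − 72.2546:
  bottom plate: d = -58.2546 mm → contributes +24 212 561 mm⁴
  web plate: d = 50.7454 mm → contributes +12 730 207 mm⁴
  top plate: d = 151.745 mm → contributes +44 234 212 mm⁴
  hole: d = -58.2546 mm → contributes −42657.9 mm⁴
Total I = 81 134 322 mm⁴.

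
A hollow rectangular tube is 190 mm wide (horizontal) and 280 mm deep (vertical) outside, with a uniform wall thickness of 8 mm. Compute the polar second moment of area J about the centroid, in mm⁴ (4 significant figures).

J ≈ 1.249 × 10⁸ mm⁴

Split into non-overlapping primitives; take the origin at the lower-left of the bounding box.
Outer rectangle: 190 × 280, A = 53 200 mm², y = 140 mm, Ī = 347 573 333 mm⁴.
Inner void (subtracted): 174 × 264, A = 45 936 mm², y = 140 mm, Ī = 266 796 288 mm⁴.
By symmetry the centroid is at mid-height, ȳ = 140 mm.
All pieces are centred on the centroidal x-axis, so I = ΣĪ (holes subtracted) = 80 777 045 mm⁴.
Repeating about the centroidal y-axis gives I_y = 44 146 805 mm⁴.
Polar second moment: J = I_x + I_y = 124 923 851 mm⁴.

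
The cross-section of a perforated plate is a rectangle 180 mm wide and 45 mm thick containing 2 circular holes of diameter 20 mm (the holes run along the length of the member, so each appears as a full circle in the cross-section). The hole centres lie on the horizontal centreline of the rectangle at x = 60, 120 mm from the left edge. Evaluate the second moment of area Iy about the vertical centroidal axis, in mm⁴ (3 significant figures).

Iy ≈ 2.13 × 10⁷ mm⁴

Break the section into simple shapes (no overlaps), measuring from the bottom-left corner of the bounding box.
Plate: 180 × 45, A = 8 100 mm², x = 90 mm, Ī = 21 870 000 mm⁴.
Hole 1 (subtracted): ⌀20, A = 314.16 mm², x = 60 mm, Ī = 7 854 mm⁴.
Hole 2 (subtracted): ⌀20, A = 314.16 mm², x = 120 mm, Ī = 7 854 mm⁴.
By symmetry the centroid is at mid-width, x̄ = 90 mm.
Transfer each piece to the vertical centroidal axis using Ī + A·d² with d = x − 90:
  plate: d = 0 mm → contributes +21 870 000 mm⁴
  hole 1: d = -30 mm → contributes −290 597 mm⁴
  hole 2: d = 30 mm → contributes −290 597 mm⁴
Total I = 21 288 805 mm⁴.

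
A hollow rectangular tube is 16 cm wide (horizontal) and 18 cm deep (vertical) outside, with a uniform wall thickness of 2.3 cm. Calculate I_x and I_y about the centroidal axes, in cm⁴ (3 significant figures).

Break the section into simple shapes (no overlaps), measuring from the bottom-left corner of the bounding box.
Outer rectangle: 16 × 18, A = 288 cm², y = 9 cm, Ī = 7 776 cm⁴.
Inner void (subtracted): 11.4 × 13.4, A = 152.76 cm², y = 9 cm, Ī = 2285.8 cm⁴.
By symmetry the centroid is at mid-height, ȳ = 9 cm.
All pieces are centred on the centroidal x-axis, so I = ΣĪ (holes subtracted) = 5490.2 cm⁴.
Repeating about the centroidal y-axis gives I_y = 4489.6 cm⁴.

I_x ≈ 5490 cm⁴, I_y ≈ 4490 cm⁴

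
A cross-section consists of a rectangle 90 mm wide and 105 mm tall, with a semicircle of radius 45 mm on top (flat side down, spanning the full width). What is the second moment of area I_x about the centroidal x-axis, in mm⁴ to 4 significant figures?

I_x ≈ 2.133 × 10⁷ mm⁴

Split into non-overlapping primitives; take the origin at the lower-left of the bounding box.
Rectangular body: 90 × 105, A = 9 450 mm², y = 52.5 mm, Ī = 8 682 188 mm⁴.
Semicircular cap: semicircle r = 45, A = 3180.86 mm², y = 124.099 mm, Ī = 450 072 mm⁴.
Centroid: ȳ = ΣA·y / ΣA = 70.5309 mm.
Transfer each piece to the centroidal x-axis using Ī + A·d² with d = y − 70.5309:
  rectangular body: d = -18.0309 mm → contributes +11 754 494 mm⁴
  semicircular cap: d = 53.5677 mm → contributes +9 577 565 mm⁴
Total I = 21 332 059 mm⁴.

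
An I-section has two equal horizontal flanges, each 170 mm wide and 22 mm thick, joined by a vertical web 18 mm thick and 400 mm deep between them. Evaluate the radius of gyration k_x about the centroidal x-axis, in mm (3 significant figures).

k_x ≈ 171 mm

Decompose the section into non-overlapping parts with the origin at the bottom-left of its bounding rectangle.
Bottom flange: 170 × 22, A = 3 740 mm², y = 11 mm, Ī = 150 847 mm⁴.
Web: 18 × 400, A = 7 200 mm², y = 222 mm, Ī = 96 000 000 mm⁴.
Top flange: 170 × 22, A = 3 740 mm², y = 433 mm, Ī = 150 847 mm⁴.
By symmetry the centroid is at mid-height, ȳ = 222 mm.
Transfer each piece to the centroidal x-axis using Ī + A·d² with d = y − 222:
  bottom flange: d = -211 mm → contributes +166 659 387 mm⁴
  web: d = 0 mm → contributes +96 000 000 mm⁴
  top flange: d = 211 mm → contributes +166 659 387 mm⁴
Total I = 429 318 773 mm⁴.
Radius of gyration: k = √(I/A) = √(429 318 773 / 14 680) = 171.01 mm.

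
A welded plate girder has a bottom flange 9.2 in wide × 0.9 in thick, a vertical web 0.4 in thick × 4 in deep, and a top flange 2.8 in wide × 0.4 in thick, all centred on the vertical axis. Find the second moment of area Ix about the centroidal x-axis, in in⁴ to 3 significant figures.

Split into non-overlapping primitives; take the origin at the lower-left of the bounding box.
Bottom plate: 9.2 × 0.9, A = 8.28 in², y = 0.45 in, Ī = 0.5589 in⁴.
Web plate: 0.4 × 4, A = 1.6 in², y = 2.9 in, Ī = 2.1333 in⁴.
Top plate: 2.8 × 0.4, A = 1.12 in², y = 5.1 in, Ī = 0.014933 in⁴.
Centroid: ȳ = ΣA·y / ΣA = 1.2798 in.
Transfer each piece to the centroidal x-axis using Ī + A·d² with d = y − 1.2798:
  bottom plate: d = -0.82982 in → contributes +6.2605 in⁴
  web plate: d = 1.6202 in → contributes +6.3333 in⁴
  top plate: d = 3.8202 in → contributes +16.36 in⁴
Total I = 28.954 in⁴.

Ix ≈ 29.0 in⁴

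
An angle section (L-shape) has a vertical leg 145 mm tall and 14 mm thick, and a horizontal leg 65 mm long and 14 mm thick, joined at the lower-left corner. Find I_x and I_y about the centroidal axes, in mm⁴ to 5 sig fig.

Break the section into simple shapes (no overlaps), measuring from the bottom-left corner of the bounding box.
Vertical leg: 14 × 145, A = 2 030 mm², y = 72.5 mm, Ī = 3 556 729 mm⁴.
Horizontal leg (remainder): 51 × 14, A = 714 mm², y = 7 mm, Ī = 11 662 mm⁴.
Centroid: ȳ = ΣA·y / ΣA = 55.45663 mm.
Transfer each piece to the centroidal x-axis using Ī + A·d² with d = y − 55.45663:
  vertical leg: d = 17.04337 mm → contributes +4 146 396 mm⁴
  horizontal leg (remainder): d = -48.45663 mm → contributes +1 688 166 mm⁴
Total I = 5 834 563 mm⁴.
For the y-axis: x̄ = 15.45663 mm.
Repeating about the centroidal y-axis gives I_y = 745842.5 mm⁴.

I_x ≈ 5.8346 × 10⁶ mm⁴, I_y ≈ 7.4584 × 10⁵ mm⁴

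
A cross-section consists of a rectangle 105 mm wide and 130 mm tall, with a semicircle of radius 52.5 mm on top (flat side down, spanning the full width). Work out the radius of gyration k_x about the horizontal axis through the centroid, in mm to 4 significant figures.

Treat the section as a set of non-overlapping primitives; coordinates are from the bounding-box lower-left.
Rectangular body: 105 × 130, A = 13 650 mm², y = 65 mm, Ī = 19 223 750 mm⁴.
Semicircular cap: semicircle r = 52.5, A = 4329.51 mm², y = 152.282 mm, Ī = 833 814 mm⁴.
Centroid: ȳ = ΣA·y / ΣA = 86.0176 mm.
Transfer each piece to the horizontal axis through the centroid using Ī + A·d² with d = y − 86.0176:
  rectangular body: d = -21.0176 mm → contributes +25 253 515 mm⁴
  semicircular cap: d = 66.2641 mm → contributes +19 844 357 mm⁴
Total I = 45 097 872 mm⁴.
Radius of gyration: k = √(I/A) = √(45 097 872 / 17979.5) = 50.0829 mm.

k_x ≈ 50.08 mm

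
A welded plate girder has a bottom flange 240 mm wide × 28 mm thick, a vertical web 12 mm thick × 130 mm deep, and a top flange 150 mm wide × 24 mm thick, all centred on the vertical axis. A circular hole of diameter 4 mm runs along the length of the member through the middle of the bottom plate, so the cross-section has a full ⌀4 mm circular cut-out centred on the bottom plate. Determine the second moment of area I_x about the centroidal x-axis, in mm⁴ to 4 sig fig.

Decompose the section into non-overlapping parts with the origin at the bottom-left of its bounding rectangle.
Bottom plate: 240 × 28, A = 6 720 mm², y = 14 mm, Ī = 439 040 mm⁴.
Web plate: 12 × 130, A = 1 560 mm², y = 93 mm, Ī = 2 197 000 mm⁴.
Top plate: 150 × 24, A = 3 600 mm², y = 170 mm, Ī = 172 800 mm⁴.
Hole (subtracted): ⌀4, A = 12.5664 mm², y = 14 mm, Ī = 12.5664 mm⁴.
Centroid: ȳ = ΣA·y / ΣA = 71.7075 mm.
Transfer each piece to the centroidal x-axis using Ī + A·d² with d = y − 71.7075:
  bottom plate: d = -57.7075 mm → contributes +22 817 690 mm⁴
  web plate: d = 21.2925 mm → contributes +2 904 258 mm⁴
  top plate: d = 98.2925 mm → contributes +34 953 892 mm⁴
  hole: d = -57.7075 mm → contributes −41860.5 mm⁴
Total I = 60 633 979 mm⁴.

I_x ≈ 6.063 × 10⁷ mm⁴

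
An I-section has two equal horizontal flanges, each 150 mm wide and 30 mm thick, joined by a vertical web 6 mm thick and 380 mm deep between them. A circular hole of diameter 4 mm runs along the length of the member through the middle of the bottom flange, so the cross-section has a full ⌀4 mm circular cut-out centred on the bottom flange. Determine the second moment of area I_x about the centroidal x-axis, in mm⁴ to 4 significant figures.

I_x ≈ 4.058 × 10⁸ mm⁴

Decompose the section into non-overlapping parts with the origin at the bottom-left of its bounding rectangle.
Bottom flange: 150 × 30, A = 4 500 mm², y = 15 mm, Ī = 337 500 mm⁴.
Web: 6 × 380, A = 2 280 mm², y = 220 mm, Ī = 27 436 000 mm⁴.
Top flange: 150 × 30, A = 4 500 mm², y = 425 mm, Ī = 337 500 mm⁴.
Hole (subtracted): ⌀4, A = 12.5664 mm², y = 15 mm, Ī = 12.5664 mm⁴.
Centroid: ȳ = ΣA·y / ΣA = 220.229 mm.
Transfer each piece to the centroidal x-axis using Ī + A·d² with d = y − 220.229:
  bottom flange: d = -205.229 mm → contributes +189 872 063 mm⁴
  web: d = -0.228633 mm → contributes +27 436 119 mm⁴
  top flange: d = 204.771 mm → contributes +189 028 408 mm⁴
  hole: d = -205.229 mm → contributes −529 293 mm⁴
Total I = 405 807 297 mm⁴.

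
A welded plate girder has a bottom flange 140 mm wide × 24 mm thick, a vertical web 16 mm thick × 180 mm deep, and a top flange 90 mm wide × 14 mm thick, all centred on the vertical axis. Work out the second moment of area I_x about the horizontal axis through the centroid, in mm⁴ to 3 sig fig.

Treat the section as a set of non-overlapping primitives; coordinates are from the bounding-box lower-left.
Bottom plate: 140 × 24, A = 3 360 mm², y = 12 mm, Ī = 161 280 mm⁴.
Web plate: 16 × 180, A = 2 880 mm², y = 114 mm, Ī = 7 776 000 mm⁴.
Top plate: 90 × 14, A = 1 260 mm², y = 211 mm, Ī = 20 580 mm⁴.
Centroid: ȳ = ΣA·y / ΣA = 84.6 mm.
Transfer each piece to the horizontal axis through the centroid using Ī + A·d² with d = y − 84.6:
  bottom plate: d = -72.6 mm → contributes +17 871 034 mm⁴
  web plate: d = 29.4 mm → contributes +10 265 357 mm⁴
  top plate: d = 126.4 mm → contributes +20 151 550 mm⁴
Total I = 48 287 940 mm⁴.

I_x ≈ 4.83 × 10⁷ mm⁴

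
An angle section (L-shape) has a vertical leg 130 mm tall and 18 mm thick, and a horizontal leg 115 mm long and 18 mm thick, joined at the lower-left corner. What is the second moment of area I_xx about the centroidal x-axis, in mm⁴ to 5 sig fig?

I_xx ≈ 6.4784 × 10⁶ mm⁴

Decompose the section into non-overlapping parts with the origin at the bottom-left of its bounding rectangle.
Vertical leg: 18 × 130, A = 2 340 mm², y = 65 mm, Ī = 3 295 500 mm⁴.
Horizontal leg (remainder): 97 × 18, A = 1 746 mm², y = 9 mm, Ī = 47 142 mm⁴.
Centroid: ȳ = ΣA·y / ΣA = 41.07048 mm.
Transfer each piece to the centroidal x-axis using Ī + A·d² with d = y − 41.07048:
  vertical leg: d = 23.92952 mm → contributes +4 635 435 mm⁴
  horizontal leg (remainder): d = -32.07048 mm → contributes +1 842 931 mm⁴
Total I = 6 478 366 mm⁴.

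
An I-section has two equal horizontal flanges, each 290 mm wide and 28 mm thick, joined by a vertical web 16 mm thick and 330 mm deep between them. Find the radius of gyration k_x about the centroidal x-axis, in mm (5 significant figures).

Treat the section as a set of non-overlapping primitives; coordinates are from the bounding-box lower-left.
Bottom flange: 290 × 28, A = 8 120 mm², y = 14 mm, Ī = 530506.7 mm⁴.
Web: 16 × 330, A = 5 280 mm², y = 193 mm, Ī = 47 916 000 mm⁴.
Top flange: 290 × 28, A = 8 120 mm², y = 372 mm, Ī = 530506.7 mm⁴.
By symmetry the centroid is at mid-height, ȳ = 193 mm.
Transfer each piece to the centroidal x-axis using Ī + A·d² with d = y − 193:
  bottom flange: d = -179 mm → contributes +260 703 427 mm⁴
  web: d = 0 mm → contributes +47 916 000 mm⁴
  top flange: d = 179 mm → contributes +260 703 427 mm⁴
Total I = 569 322 853 mm⁴.
Radius of gyration: k = √(I/A) = √(569 322 853 / 21 520) = 162.6515 mm.

k_x ≈ 162.65 mm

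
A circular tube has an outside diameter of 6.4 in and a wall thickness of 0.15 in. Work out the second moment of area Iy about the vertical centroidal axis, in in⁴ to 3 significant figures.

Iy ≈ 14.4 in⁴

Treat the section as a set of non-overlapping primitives; coordinates are from the bounding-box lower-left.
Outer circle: ⌀6.4, A = 32.17 in², x = 3.2 in, Ī = 82.355 in⁴.
Bore (subtracted): ⌀6.1, A = 29.225 in², x = 3.2 in, Ī = 67.966 in⁴.
By symmetry the centroid is at mid-width, x̄ = 3.2 in.
All pieces are centred on the vertical centroidal axis, so I = ΣĪ (holes subtracted) = 14.389 in⁴.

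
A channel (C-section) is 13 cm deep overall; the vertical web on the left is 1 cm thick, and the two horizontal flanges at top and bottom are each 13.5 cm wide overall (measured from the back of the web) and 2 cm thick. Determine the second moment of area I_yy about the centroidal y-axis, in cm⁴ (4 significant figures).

I_yy ≈ 1122 cm⁴

Split into non-overlapping primitives; take the origin at the lower-left of the bounding box.
Web: 1 × 13, A = 13 cm², x = 0.5 cm, Ī = 1.08333 cm⁴.
Top flange (beyond web): 12.5 × 2, A = 25 cm², x = 7.25 cm, Ī = 325.521 cm⁴.
Bottom flange (beyond web): 12.5 × 2, A = 25 cm², x = 7.25 cm, Ī = 325.521 cm⁴.
Centroid: x̄ = ΣA·x / ΣA = 5.85714 cm.
Transfer each piece to the centroidal y-axis using Ī + A·d² with d = x − 5.85714:
  web: d = -5.35714 cm → contributes +374.17 cm⁴
  top flange (beyond web): d = 1.39286 cm → contributes +374.022 cm⁴
  bottom flange (beyond web): d = 1.39286 cm → contributes +374.022 cm⁴
Total I = 1122.21 cm⁴.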